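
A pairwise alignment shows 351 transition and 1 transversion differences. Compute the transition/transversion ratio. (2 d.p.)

R = 351/1 = 351.00.

351.00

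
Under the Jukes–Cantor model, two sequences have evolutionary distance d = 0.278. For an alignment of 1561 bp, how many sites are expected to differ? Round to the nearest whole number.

363

Invert JC69: p = (3/4)(1 − e^(−4d/3)) = 0.75 × (1 − e^(-0.370667)) = 0.75 × (1 − 0.690274) = 0.232295.
Expected differing sites = pL ≈ 0.232295 × 1561 = 362.612495 ≈ 363.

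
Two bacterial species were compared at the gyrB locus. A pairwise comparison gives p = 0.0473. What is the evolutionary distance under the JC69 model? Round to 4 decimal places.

0.0489

d = −(3/4) ln(1 − 4p/3) = −0.75 ln(1 − 0.063067) = −0.75 ln(0.936933)
  = −0.75 × (-0.065144) = 0.048858 substitutions/site.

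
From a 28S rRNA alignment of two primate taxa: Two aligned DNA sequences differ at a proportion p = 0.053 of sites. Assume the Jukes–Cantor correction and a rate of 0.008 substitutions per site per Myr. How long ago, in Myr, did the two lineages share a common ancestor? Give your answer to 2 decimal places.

3.44

d = −(3/4) ln(1 − 4p/3) = −0.75 ln(1 − 0.070667) = −0.75 ln(0.929333)
  = −0.75 × (-0.073288) = 0.054966 substitutions/site.
Under a molecular clock d = 2μt, so t = d/(2μ) = 0.054966 / (2 × 0.008) = 3.44 Myr.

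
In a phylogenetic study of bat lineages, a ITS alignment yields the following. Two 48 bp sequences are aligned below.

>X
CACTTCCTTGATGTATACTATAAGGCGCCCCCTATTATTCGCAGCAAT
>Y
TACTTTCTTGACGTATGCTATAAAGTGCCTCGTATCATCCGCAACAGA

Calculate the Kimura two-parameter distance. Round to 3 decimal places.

Of 48 sites, 11 differences are transitions and 2 are transversions, so P = 11/48 ≈ 0.229167 and Q = 2/48 ≈ 0.041667.
Under the Kimura two-parameter model, d = −½ ln(1 − 2P − Q) − ¼ ln(1 − 2Q).
1 − 2P − Q = 0.499999, giving −½ ln(0.499999) = 0.346575.
1 − 2Q = 0.916666, giving −¼ ln(0.916666) = 0.021753.
d = 0.346575 + 0.021753 = 0.368328.

0.368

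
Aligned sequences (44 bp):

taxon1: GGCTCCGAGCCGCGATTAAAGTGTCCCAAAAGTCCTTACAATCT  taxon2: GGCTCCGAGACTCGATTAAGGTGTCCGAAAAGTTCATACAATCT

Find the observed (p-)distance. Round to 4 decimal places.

0.1364

The sequences differ at 6 of 44 positions (sites 10, 12, 20, 27, 34, 36).
p = 6/44 = 0.136363… ≈ 0.1364 (to 4 d.p.).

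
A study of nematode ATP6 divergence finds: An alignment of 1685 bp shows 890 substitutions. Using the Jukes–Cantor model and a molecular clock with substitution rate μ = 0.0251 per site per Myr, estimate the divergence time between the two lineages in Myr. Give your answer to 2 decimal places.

18.20

p = 890/1685 ≈ 0.52819.
d = −(3/4) ln(1 − 4p/3) = −0.75 ln(1 − 0.704253) = −0.75 ln(0.295747)
  = −0.75 × (-1.218251) = 0.913688 substitutions/site.
Under a molecular clock d = 2μt, so t = d/(2μ) = 0.913688 / (2 × 0.0251) = 18.20 Myr.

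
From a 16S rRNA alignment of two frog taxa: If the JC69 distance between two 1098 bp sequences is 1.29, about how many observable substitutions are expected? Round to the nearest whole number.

Invert JC69: p = (3/4)(1 − e^(−4d/3)) = 0.75 × (1 − e^(-1.72)) = 0.75 × (1 − 0.179066) = 0.615701.
Expected differing sites = pL ≈ 0.615701 × 1098 = 676.039698 ≈ 676.

676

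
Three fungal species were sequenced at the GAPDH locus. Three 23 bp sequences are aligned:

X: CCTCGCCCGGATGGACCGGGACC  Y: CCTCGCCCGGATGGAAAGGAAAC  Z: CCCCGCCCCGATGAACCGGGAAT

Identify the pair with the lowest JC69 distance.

X and Y

X–Y: 4/23 differ, p = 0.174, d = 0.198.
X–Z: 5/23 differ, p = 0.217, d = 0.257.
Y–Z: 7/23 differ, p = 0.304, d = 0.390.
The smallest distance is between X and Y.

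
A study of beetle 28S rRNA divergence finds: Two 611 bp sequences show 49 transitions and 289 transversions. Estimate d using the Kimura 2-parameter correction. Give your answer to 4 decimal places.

P = 49/611 ≈ 0.080196 and Q = 289/611 ≈ 0.472995.
Under the Kimura two-parameter model, d = −½ ln(1 − 2P − Q) − ¼ ln(1 − 2Q).
1 − 2P − Q = 0.366613, giving −½ ln(0.366613) = 0.501724.
1 − 2Q = 0.05401, giving −¼ ln(0.05401) = 0.729647.
d = 0.501724 + 0.729647 = 1.231371.

1.2314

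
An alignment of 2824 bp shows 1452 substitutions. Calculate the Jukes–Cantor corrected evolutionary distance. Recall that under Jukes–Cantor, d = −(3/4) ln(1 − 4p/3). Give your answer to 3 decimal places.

p = 1452/2824 ≈ 0.514164.
d = −(3/4) ln(1 − 4p/3) = −0.75 ln(1 − 0.685552) = −0.75 ln(0.314448)
  = −0.75 × (-1.156937) = 0.867703 substitutions/site.

0.868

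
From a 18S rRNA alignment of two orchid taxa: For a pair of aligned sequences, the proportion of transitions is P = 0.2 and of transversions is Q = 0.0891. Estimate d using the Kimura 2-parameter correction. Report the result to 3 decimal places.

Under the Kimura two-parameter model, d = −½ ln(1 − 2P − Q) − ¼ ln(1 − 2Q).
1 − 2P − Q = 0.5109, giving −½ ln(0.5109) = 0.335791.
1 − 2Q = 0.8218, giving −¼ ln(0.8218) = 0.049065.
d = 0.335791 + 0.049065 = 0.384856.

0.385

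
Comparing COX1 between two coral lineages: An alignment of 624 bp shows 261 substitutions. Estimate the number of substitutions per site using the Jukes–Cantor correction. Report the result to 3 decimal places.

p = 261/624 ≈ 0.418269.
d = −(3/4) ln(1 − 4p/3) = −0.75 ln(1 − 0.557692) = −0.75 ln(0.442308)
  = −0.75 × (-0.815749) = 0.611812 substitutions/site.

0.612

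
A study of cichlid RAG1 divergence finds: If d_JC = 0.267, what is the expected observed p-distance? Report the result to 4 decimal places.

p = (3/4)(1 − e^(−4d/3)) = 0.75 × (1 − e^(-0.356)) = 0.75 × (1 − 0.700473) = 0.224645.

0.2246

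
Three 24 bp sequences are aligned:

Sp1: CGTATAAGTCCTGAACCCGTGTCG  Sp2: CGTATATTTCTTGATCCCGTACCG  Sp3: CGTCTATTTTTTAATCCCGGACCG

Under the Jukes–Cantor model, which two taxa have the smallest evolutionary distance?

Sp1–Sp2: 6/24 differ, p = 0.250, d = 0.304.
Sp1–Sp3: 10/24 differ, p = 0.417, d = 0.608.
Sp2–Sp3: 4/24 differ, p = 0.167, d = 0.188.
The smallest distance is between Sp2 and Sp3.

Sp2 and Sp3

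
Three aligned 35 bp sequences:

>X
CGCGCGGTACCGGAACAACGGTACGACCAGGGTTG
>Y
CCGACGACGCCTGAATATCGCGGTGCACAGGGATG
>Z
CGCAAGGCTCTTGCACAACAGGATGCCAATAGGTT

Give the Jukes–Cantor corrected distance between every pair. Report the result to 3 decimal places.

X–Y: 16/35 sites differ → p ≈ 0.457143, d = −0.75 ln(1 − 0.609524) = 0.705292 ≈ 0.705.
X–Z: 16/35 sites differ → p ≈ 0.457143, d = −0.75 ln(1 − 0.609524) = 0.705292 ≈ 0.705.
Y–Z: 18/35 sites differ → p ≈ 0.514286, d = −0.75 ln(1 − 0.685715) = 0.868091 ≈ 0.868.

d(X,Y) = 0.705, d(X,Z) = 0.705, d(Y,Z) = 0.868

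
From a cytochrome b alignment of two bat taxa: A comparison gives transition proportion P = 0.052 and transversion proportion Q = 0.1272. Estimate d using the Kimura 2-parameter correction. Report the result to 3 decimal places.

Under the Kimura two-parameter model, d = −½ ln(1 − 2P − Q) − ¼ ln(1 − 2Q).
1 − 2P − Q = 0.7688, giving −½ ln(0.7688) = 0.131462.
1 − 2Q = 0.7456, giving −¼ ln(0.7456) = 0.073392.
d = 0.131462 + 0.073392 = 0.204854.

0.205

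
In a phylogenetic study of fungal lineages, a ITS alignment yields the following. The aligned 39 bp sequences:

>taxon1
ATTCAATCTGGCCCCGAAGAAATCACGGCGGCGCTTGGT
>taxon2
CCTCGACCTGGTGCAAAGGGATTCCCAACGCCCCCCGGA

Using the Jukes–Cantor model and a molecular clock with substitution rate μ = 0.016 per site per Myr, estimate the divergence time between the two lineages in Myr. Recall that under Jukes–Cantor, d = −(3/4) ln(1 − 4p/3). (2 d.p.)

24.58

The sequences differ at 19 of 39 sites, so p = 19/39 ≈ 0.487179.
d = −(3/4) ln(1 − 4p/3) = −0.75 ln(1 − 0.649572) = −0.75 ln(0.350428)
  = −0.75 × (-1.048600) = 0.786450 substitutions/site.
Under a molecular clock d = 2μt, so t = d/(2μ) = 0.786450 / (2 × 0.016) = 24.58 Myr.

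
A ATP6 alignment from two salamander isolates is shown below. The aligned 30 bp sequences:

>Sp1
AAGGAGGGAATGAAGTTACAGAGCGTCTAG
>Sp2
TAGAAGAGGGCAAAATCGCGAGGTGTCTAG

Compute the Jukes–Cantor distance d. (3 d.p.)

0.730

The sequences differ at 14 of 30 sites, so p = 14/30 ≈ 0.466667.
d = −(3/4) ln(1 − 4p/3) = −0.75 ln(1 − 0.622223) = −0.75 ln(0.377777)
  = −0.75 × (-0.973451) = 0.730088 substitutions/site.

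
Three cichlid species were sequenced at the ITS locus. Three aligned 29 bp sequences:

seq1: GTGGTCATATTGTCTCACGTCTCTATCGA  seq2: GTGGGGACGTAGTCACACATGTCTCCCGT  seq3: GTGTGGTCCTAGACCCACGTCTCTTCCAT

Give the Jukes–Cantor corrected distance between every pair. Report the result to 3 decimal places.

d(seq1,seq2) = 0.529, d(seq1,seq3) = 0.683, d(seq2,seq3) = 0.401

seq1–seq2: 11/29 sites differ → p ≈ 0.37931, d = −0.75 ln(1 − 0.505747) = 0.528531 ≈ 0.529.
seq1–seq3: 13/29 sites differ → p ≈ 0.448276, d = −0.75 ln(1 − 0.597701) = 0.682920 ≈ 0.683.
seq2–seq3: 9/29 sites differ → p ≈ 0.310345, d = −0.75 ln(1 − 0.413793) = 0.400562 ≈ 0.401.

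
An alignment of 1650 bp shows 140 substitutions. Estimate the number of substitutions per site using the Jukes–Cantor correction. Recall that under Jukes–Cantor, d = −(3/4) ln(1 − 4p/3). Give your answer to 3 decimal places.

0.090

p = 140/1650 ≈ 0.084848.
d = −(3/4) ln(1 − 4p/3) = −0.75 ln(1 − 0.113131) = −0.75 ln(0.886869)
  = −0.75 × (-0.120058) = 0.090044 substitutions/site.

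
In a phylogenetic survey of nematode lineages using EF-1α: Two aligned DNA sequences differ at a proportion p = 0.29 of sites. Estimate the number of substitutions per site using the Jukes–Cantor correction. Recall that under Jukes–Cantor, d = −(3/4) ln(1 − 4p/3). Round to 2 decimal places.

d = −(3/4) ln(1 − 4p/3) = −0.75 ln(1 − 0.386667) = −0.75 ln(0.613333)
  = −0.75 × (-0.488847) = 0.366635 substitutions/site.

0.37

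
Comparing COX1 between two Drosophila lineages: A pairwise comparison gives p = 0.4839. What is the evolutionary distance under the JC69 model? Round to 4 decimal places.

d = −(3/4) ln(1 − 4p/3) = −0.75 ln(1 − 0.6452) = −0.75 ln(0.3548)
  = −0.75 × (-1.036201) = 0.777151 substitutions/site.

0.7772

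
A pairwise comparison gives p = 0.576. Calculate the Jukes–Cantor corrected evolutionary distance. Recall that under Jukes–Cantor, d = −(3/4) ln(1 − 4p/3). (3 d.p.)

d = −(3/4) ln(1 − 4p/3) = −0.75 ln(1 − 0.768) = −0.75 ln(0.232)
  = −0.75 × (-1.461018) = 1.095764 substitutions/site.

1.096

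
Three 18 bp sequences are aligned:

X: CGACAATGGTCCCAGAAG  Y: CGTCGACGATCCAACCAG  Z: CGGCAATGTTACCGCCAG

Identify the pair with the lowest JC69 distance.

X–Y: 7/18 differ, p = 0.389, d = 0.548.
X–Z: 6/18 differ, p = 0.333, d = 0.441.
Y–Z: 7/18 differ, p = 0.389, d = 0.548.
The smallest distance is between X and Z.

X and Z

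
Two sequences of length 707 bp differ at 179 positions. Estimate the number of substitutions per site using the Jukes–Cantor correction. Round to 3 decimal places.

0.309

p = 179/707 ≈ 0.253182.
d = −(3/4) ln(1 − 4p/3) = −0.75 ln(1 − 0.337576) = −0.75 ln(0.662424)
  = −0.75 × (-0.411849) = 0.308887 substitutions/site.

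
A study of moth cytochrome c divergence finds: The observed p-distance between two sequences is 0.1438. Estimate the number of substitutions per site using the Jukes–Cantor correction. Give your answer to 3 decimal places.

d = −(3/4) ln(1 − 4p/3) = −0.75 ln(1 − 0.191733) = −0.75 ln(0.808267)
  = −0.75 × (-0.212863) = 0.159647 substitutions/site.

0.160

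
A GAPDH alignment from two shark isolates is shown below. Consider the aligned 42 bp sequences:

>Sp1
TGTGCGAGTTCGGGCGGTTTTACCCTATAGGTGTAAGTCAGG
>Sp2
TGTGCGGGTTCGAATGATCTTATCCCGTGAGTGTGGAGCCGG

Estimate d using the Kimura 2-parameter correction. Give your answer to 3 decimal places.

0.651

Of 42 sites, 14 differences are transitions and 2 are transversions, so P = 14/42 ≈ 0.333333 and Q = 2/42 ≈ 0.047619.
Under the Kimura two-parameter model, d = −½ ln(1 − 2P − Q) − ¼ ln(1 − 2Q).
1 − 2P − Q = 0.285715, giving −½ ln(0.285715) = 0.626380.
1 − 2Q = 0.904762, giving −¼ ln(0.904762) = 0.025021.
d = 0.626380 + 0.025021 = 0.651401.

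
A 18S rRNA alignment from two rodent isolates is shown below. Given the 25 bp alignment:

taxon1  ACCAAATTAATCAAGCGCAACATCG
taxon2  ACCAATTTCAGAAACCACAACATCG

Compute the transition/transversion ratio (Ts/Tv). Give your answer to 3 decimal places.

Transitions are A↔G and C↔T; transversions are all other mismatches.
Transitions: 1. Transversions: 5.
R = 1/5 = 0.200.

0.200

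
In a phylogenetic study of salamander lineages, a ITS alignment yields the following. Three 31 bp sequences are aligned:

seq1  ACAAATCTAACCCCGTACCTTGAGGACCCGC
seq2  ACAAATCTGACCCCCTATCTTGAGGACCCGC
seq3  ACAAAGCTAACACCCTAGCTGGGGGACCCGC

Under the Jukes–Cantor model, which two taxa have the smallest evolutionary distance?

seq1 and seq2

seq1–seq2: 3/31 differ, p = 0.097, d = 0.104.
seq1–seq3: 6/31 differ, p = 0.194, d = 0.224.
seq2–seq3: 6/31 differ, p = 0.194, d = 0.224.
The smallest distance is between seq1 and seq2.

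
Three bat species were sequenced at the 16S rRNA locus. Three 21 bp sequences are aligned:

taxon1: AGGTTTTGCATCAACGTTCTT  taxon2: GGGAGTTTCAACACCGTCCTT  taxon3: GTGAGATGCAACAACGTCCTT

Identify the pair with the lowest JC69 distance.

taxon1–taxon2: 7/21 differ, p = 0.333, d = 0.441.
taxon1–taxon3: 7/21 differ, p = 0.333, d = 0.441.
taxon2–taxon3: 4/21 differ, p = 0.190, d = 0.220.
The smallest distance is between taxon2 and taxon3.

taxon2 and taxon3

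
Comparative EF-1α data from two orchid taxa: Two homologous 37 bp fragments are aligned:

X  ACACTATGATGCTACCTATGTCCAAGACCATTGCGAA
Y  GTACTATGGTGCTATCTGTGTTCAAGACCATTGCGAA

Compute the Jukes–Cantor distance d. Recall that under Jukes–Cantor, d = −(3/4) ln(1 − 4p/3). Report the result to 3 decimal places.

The sequences differ at 6 of 37 sites (1, 2, 9, 15, 18, 22), so p = 6/37 ≈ 0.162162.
d = −(3/4) ln(1 − 4p/3) = −0.75 ln(1 − 0.216216) = −0.75 ln(0.783784)
  = −0.75 × (-0.243622) = 0.182717 substitutions/site.

0.183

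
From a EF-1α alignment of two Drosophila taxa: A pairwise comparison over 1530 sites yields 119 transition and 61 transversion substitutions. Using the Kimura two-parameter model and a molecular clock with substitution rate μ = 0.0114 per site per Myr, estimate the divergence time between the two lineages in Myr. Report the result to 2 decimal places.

5.68

P = 119/1530 ≈ 0.077778 and Q = 61/1530 ≈ 0.039869.
Under the Kimura two-parameter model, d = −½ ln(1 − 2P − Q) − ¼ ln(1 − 2Q).
1 − 2P − Q = 0.804575, giving −½ ln(0.804575) = 0.108721.
1 − 2Q = 0.920262, giving −¼ ln(0.920262) = 0.020774.
d = 0.108721 + 0.020774 = 0.129495.
Under a molecular clock d = 2μt, so t = d/(2μ) = 0.129495 / (2 × 0.0114) = 5.68 Myr.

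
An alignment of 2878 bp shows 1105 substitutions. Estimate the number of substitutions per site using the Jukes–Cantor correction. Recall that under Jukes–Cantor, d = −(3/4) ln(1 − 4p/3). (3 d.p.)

0.538

p = 1105/2878 ≈ 0.383947.
d = −(3/4) ln(1 − 4p/3) = −0.75 ln(1 − 0.511929) = −0.75 ln(0.488071)
  = −0.75 × (-0.717294) = 0.537971 substitutions/site.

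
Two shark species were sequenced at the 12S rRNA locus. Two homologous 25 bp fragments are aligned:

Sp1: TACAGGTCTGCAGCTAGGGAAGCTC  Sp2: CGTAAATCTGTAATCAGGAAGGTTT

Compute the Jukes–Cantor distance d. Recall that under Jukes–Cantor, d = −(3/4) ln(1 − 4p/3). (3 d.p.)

The sequences differ at 13 of 25 sites, so p = 13/25 = 0.52.
d = −(3/4) ln(1 − 4p/3) = −0.75 ln(1 − 0.693333) = −0.75 ln(0.306667)
  = −0.75 × (-1.181993) = 0.886495 substitutions/site.

0.886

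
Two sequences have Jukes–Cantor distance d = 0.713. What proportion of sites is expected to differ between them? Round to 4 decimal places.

p = (3/4)(1 − e^(−4d/3)) = 0.75 × (1 − e^(-0.950667)) = 0.75 × (1 − 0.386483) = 0.460138.

0.4601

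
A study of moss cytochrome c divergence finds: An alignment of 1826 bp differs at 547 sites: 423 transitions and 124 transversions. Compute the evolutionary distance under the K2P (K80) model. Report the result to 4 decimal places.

P = 423/1826 ≈ 0.231654 and Q = 124/1826 ≈ 0.067908.
Under the Kimura two-parameter model, d = −½ ln(1 − 2P − Q) − ¼ ln(1 − 2Q).
1 − 2P − Q = 0.468784, giving −½ ln(0.468784) = 0.378807.
1 − 2Q = 0.864184, giving −¼ ln(0.864184) = 0.036492.
d = 0.378807 + 0.036492 = 0.415299.

0.4153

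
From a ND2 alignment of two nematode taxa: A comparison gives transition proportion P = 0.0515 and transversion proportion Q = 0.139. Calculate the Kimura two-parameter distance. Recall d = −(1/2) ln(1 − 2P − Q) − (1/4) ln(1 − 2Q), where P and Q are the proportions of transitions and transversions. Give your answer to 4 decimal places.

Under the Kimura two-parameter model, d = −½ ln(1 − 2P − Q) − ¼ ln(1 − 2Q).
1 − 2P − Q = 0.758, giving −½ ln(0.758) = 0.138536.
1 − 2Q = 0.722, giving −¼ ln(0.722) = 0.081433.
d = 0.138536 + 0.081433 = 0.219969.

0.2200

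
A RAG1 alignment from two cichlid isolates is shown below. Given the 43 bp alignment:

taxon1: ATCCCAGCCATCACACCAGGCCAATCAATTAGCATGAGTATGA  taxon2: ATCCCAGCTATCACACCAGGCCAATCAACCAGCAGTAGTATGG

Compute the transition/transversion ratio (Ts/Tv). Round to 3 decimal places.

Transitions are A↔G and C↔T; transversions are all other mismatches.
Transitions: 4. Transversions: 2.
R = 4/2 = 2.000.

2.000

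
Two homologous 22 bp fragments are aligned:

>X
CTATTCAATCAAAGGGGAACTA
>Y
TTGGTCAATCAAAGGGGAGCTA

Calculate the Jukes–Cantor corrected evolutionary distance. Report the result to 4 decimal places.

The sequences differ at 4 of 22 sites (1, 3, 4, 19), so p = 4/22 ≈ 0.181818.
d = −(3/4) ln(1 − 4p/3) = −0.75 ln(1 − 0.242424) = −0.75 ln(0.757576)
  = −0.75 × (-0.277631) = 0.208223 substitutions/site.

0.2082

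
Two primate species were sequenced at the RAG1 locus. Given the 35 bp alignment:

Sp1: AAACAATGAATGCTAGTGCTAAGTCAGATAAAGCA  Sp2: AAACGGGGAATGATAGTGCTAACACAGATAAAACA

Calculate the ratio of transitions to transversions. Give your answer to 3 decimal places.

0.750

Transitions are A↔G and C↔T; transversions are all other mismatches.
Transitions: 3. Transversions: 4.
R = 3/4 = 0.750.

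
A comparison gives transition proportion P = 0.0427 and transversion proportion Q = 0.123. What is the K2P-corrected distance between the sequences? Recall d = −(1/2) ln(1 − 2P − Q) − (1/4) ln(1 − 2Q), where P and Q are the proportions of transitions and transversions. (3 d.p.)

0.187

Under the Kimura two-parameter model, d = −½ ln(1 − 2P − Q) − ¼ ln(1 − 2Q).
1 − 2P − Q = 0.7916, giving −½ ln(0.7916) = 0.116850.
1 − 2Q = 0.754, giving −¼ ln(0.754) = 0.070591.
d = 0.116850 + 0.070591 = 0.187441.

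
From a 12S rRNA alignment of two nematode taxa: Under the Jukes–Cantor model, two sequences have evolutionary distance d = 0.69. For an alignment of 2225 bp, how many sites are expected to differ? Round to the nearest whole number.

Invert JC69: p = (3/4)(1 − e^(−4d/3)) = 0.75 × (1 − e^(-0.92)) = 0.75 × (1 − 0.398519) = 0.451111.
Expected differing sites = pL ≈ 0.451111 × 2225 = 1003.721975 ≈ 1004.

1004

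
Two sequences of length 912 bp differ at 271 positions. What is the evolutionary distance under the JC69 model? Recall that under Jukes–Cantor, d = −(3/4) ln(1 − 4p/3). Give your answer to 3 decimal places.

p = 271/912 ≈ 0.297149.
d = −(3/4) ln(1 − 4p/3) = −0.75 ln(1 − 0.396199) = −0.75 ln(0.603801)
  = −0.75 × (-0.504511) = 0.378383 substitutions/site.

0.378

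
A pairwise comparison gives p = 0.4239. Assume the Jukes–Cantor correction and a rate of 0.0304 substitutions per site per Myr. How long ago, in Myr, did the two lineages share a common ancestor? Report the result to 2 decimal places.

10.27

d = −(3/4) ln(1 − 4p/3) = −0.75 ln(1 − 0.5652) = −0.75 ln(0.4348)
  = −0.75 × (-0.832869) = 0.624652 substitutions/site.
Under a molecular clock d = 2μt, so t = d/(2μ) = 0.624652 / (2 × 0.0304) = 10.27 Myr.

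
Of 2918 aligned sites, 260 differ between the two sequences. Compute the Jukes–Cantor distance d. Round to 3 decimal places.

p = 260/2918 ≈ 0.089102.
d = −(3/4) ln(1 − 4p/3) = −0.75 ln(1 − 0.118803) = −0.75 ln(0.881197)
  = −0.75 × (-0.126474) = 0.094856 substitutions/site.

0.095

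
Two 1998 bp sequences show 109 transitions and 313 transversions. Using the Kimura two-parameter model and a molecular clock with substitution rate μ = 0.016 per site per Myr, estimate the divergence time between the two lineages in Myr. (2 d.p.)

7.76

P = 109/1998 ≈ 0.054555 and Q = 313/1998 ≈ 0.156657.
Under the Kimura two-parameter model, d = −½ ln(1 − 2P − Q) − ¼ ln(1 − 2Q).
1 − 2P − Q = 0.734233, giving −½ ln(0.734233) = 0.154464.
1 − 2Q = 0.686686, giving −¼ ln(0.686686) = 0.093970.
d = 0.154464 + 0.093970 = 0.248434.
Under a molecular clock d = 2μt, so t = d/(2μ) = 0.248434 / (2 × 0.016) = 7.76 Myr.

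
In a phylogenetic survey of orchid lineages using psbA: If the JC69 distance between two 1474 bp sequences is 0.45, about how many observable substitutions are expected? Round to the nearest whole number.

499

Invert JC69: p = (3/4)(1 − e^(−4d/3)) = 0.75 × (1 − e^(-0.6)) = 0.75 × (1 − 0.548812) = 0.338391.
Expected differing sites = pL ≈ 0.338391 × 1474 = 498.788334 ≈ 499.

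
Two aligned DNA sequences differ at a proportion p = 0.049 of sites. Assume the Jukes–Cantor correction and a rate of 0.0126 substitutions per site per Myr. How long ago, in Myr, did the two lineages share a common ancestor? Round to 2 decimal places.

2.01

d = −(3/4) ln(1 − 4p/3) = −0.75 ln(1 − 0.065333) = −0.75 ln(0.934667)
  = −0.75 × (-0.067565) = 0.050674 substitutions/site.
Under a molecular clock d = 2μt, so t = d/(2μ) = 0.050674 / (2 × 0.0126) = 2.01 Myr.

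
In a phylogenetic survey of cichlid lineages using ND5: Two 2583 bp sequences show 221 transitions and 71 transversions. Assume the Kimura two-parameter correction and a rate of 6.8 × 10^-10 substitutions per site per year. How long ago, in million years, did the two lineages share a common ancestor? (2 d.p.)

91.79

P = 221/2583 ≈ 0.085559 and Q = 71/2583 ≈ 0.027487.
Under the Kimura two-parameter model, d = −½ ln(1 − 2P − Q) − ¼ ln(1 − 2Q).
1 − 2P − Q = 0.801395, giving −½ ln(0.801395) = 0.110701.
1 − 2Q = 0.945026, giving −¼ ln(0.945026) = 0.014136.
d = 0.110701 + 0.014136 = 0.124837.
Under a molecular clock d = 2μt, so t = d/(2μ) = 0.124837 / (2 × 6.8 × 10^-10) = 91.79 million years.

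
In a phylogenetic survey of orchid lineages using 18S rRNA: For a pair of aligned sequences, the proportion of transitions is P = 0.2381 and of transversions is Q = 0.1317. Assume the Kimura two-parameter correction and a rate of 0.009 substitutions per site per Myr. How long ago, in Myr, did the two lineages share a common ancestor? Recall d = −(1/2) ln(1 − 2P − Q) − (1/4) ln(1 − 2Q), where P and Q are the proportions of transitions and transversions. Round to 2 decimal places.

Under the Kimura two-parameter model, d = −½ ln(1 − 2P − Q) − ¼ ln(1 − 2Q).
1 − 2P − Q = 0.3921, giving −½ ln(0.3921) = 0.468119.
1 − 2Q = 0.7366, giving −¼ ln(0.7366) = 0.076428.
d = 0.468119 + 0.076428 = 0.544547.
Under a molecular clock d = 2μt, so t = d/(2μ) = 0.544547 / (2 × 0.009) = 30.25 Myr.

30.25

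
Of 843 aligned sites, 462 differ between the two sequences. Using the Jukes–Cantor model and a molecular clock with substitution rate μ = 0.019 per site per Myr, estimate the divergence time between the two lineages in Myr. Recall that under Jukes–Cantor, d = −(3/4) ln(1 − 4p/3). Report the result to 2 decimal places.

25.90

p = 462/843 ≈ 0.548043.
d = −(3/4) ln(1 − 4p/3) = −0.75 ln(1 − 0.730724) = −0.75 ln(0.269276)
  = −0.75 × (-1.312018) = 0.984014 substitutions/site.
Under a molecular clock d = 2μt, so t = d/(2μ) = 0.984014 / (2 × 0.019) = 25.90 Myr.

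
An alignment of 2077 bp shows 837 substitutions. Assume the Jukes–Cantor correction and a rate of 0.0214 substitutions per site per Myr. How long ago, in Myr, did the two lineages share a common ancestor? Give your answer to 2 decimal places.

13.51

p = 837/2077 ≈ 0.402985.
d = −(3/4) ln(1 − 4p/3) = −0.75 ln(1 − 0.537313) = −0.75 ln(0.462687)
  = −0.75 × (-0.770704) = 0.578028 substitutions/site.
Under a molecular clock d = 2μt, so t = d/(2μ) = 0.578028 / (2 × 0.0214) = 13.51 Myr.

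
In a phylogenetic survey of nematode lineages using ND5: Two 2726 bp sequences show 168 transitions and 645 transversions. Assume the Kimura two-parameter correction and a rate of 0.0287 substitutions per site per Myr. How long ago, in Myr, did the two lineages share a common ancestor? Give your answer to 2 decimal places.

6.68

P = 168/2726 ≈ 0.061629 and Q = 645/2726 ≈ 0.23661.
Under the Kimura two-parameter model, d = −½ ln(1 − 2P − Q) − ¼ ln(1 − 2Q).
1 − 2P − Q = 0.640132, giving −½ ln(0.640132) = 0.223040.
1 − 2Q = 0.52678, giving −¼ ln(0.52678) = 0.160243.
d = 0.223040 + 0.160243 = 0.383283.
Under a molecular clock d = 2μt, so t = d/(2μ) = 0.383283 / (2 × 0.0287) = 6.68 Myr.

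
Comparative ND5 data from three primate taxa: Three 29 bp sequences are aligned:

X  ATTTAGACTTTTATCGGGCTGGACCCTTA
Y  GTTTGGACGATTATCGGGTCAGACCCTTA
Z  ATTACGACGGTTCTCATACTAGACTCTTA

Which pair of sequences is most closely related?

X and Y

X–Y: 7/29 differ, p = 0.241, d = 0.291.
X–Z: 10/29 differ, p = 0.345, d = 0.462.
Y–Z: 11/29 differ, p = 0.379, d = 0.529.
The smallest distance is between X and Y.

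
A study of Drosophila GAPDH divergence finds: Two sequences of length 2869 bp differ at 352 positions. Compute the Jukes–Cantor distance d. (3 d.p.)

p = 352/2869 ≈ 0.122691.
d = −(3/4) ln(1 − 4p/3) = −0.75 ln(1 − 0.163588) = −0.75 ln(0.836412)
  = −0.75 × (-0.178634) = 0.133976 substitutions/site.

0.134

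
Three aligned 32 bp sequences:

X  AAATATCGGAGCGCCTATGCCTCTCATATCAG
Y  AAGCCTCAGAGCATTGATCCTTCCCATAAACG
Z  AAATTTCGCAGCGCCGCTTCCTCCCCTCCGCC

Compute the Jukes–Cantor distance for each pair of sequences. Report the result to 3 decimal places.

X–Y: 14/32 sites differ → p = 0.4375, d = −0.75 ln(1 − 0.583333) = 0.656601 ≈ 0.657.
X–Z: 12/32 sites differ → p = 0.375, d = −0.75 ln(1 − 0.5) = 0.519860 ≈ 0.520.
Y–Z: 16/32 sites differ → p = 0.5, d = −0.75 ln(1 − 0.666667) = 0.823960 ≈ 0.824.

d(X,Y) = 0.657, d(X,Z) = 0.520, d(Y,Z) = 0.824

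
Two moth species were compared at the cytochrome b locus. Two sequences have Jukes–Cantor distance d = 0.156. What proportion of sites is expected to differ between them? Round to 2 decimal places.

0.14

p = (3/4)(1 − e^(−4d/3)) = 0.75 × (1 − e^(-0.208)) = 0.75 × (1 − 0.812207) = 0.140845.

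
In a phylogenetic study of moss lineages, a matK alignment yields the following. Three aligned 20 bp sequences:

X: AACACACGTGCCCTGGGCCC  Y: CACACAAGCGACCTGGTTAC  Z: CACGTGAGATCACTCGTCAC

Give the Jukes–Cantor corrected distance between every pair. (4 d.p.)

X–Y: 7/20 sites differ → p = 0.35, d = −0.75 ln(1 − 0.466667) = 0.471457 ≈ 0.4715.
X–Z: 11/20 sites differ → p = 0.55, d = −0.75 ln(1 − 0.733333) = 0.991316 ≈ 0.9913.
Y–Z: 9/20 sites differ → p = 0.45, d = −0.75 ln(1 − 0.6) = 0.687218 ≈ 0.6872.

d(X,Y) = 0.4715, d(X,Z) = 0.9913, d(Y,Z) = 0.6872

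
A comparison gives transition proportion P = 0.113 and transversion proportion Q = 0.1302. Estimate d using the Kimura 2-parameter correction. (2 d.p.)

Under the Kimura two-parameter model, d = −½ ln(1 − 2P − Q) − ¼ ln(1 − 2Q).
1 − 2P − Q = 0.6438, giving −½ ln(0.6438) = 0.220184.
1 − 2Q = 0.7396, giving −¼ ln(0.7396) = 0.075411.
d = 0.220184 + 0.075411 = 0.295595.

0.30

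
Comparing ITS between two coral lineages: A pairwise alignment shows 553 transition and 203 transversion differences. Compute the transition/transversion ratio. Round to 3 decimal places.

2.724

R = 553/203 = 2.724137… ≈ 2.724 (to 3 d.p.).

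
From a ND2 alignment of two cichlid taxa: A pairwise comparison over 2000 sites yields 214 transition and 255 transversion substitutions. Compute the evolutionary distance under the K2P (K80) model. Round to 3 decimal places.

0.282

P = 214/2000 = 0.107 and Q = 255/2000 = 0.1275.
Under the Kimura two-parameter model, d = −½ ln(1 − 2P − Q) − ¼ ln(1 − 2Q).
1 − 2P − Q = 0.6585, giving −½ ln(0.6585) = 0.208895.
1 − 2Q = 0.745, giving −¼ ln(0.745) = 0.073593.
d = 0.208895 + 0.073593 = 0.282488.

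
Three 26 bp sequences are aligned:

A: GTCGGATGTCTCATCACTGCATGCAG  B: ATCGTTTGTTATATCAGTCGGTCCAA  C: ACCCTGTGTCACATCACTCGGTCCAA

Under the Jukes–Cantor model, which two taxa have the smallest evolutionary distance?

B and C

A–B: 12/26 differ, p = 0.462, d = 0.717.
A–C: 11/26 differ, p = 0.423, d = 0.623.
B–C: 6/26 differ, p = 0.231, d = 0.276.
The smallest distance is between B and C.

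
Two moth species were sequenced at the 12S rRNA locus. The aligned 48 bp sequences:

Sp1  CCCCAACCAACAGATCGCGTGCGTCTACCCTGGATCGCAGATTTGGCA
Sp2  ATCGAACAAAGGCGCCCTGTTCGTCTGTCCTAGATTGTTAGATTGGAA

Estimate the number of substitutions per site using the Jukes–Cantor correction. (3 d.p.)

The sequences differ at 22 of 48 sites, so p = 22/48 ≈ 0.458333.
d = −(3/4) ln(1 − 4p/3) = −0.75 ln(1 − 0.611111) = −0.75 ln(0.388889)
  = −0.75 × (-0.944461) = 0.708346 substitutions/site.

0.708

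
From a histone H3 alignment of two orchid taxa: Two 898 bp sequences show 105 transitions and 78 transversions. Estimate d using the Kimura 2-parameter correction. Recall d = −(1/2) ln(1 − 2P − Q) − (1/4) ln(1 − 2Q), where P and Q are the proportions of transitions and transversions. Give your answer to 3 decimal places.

P = 105/898 ≈ 0.116927 and Q = 78/898 ≈ 0.08686.
Under the Kimura two-parameter model, d = −½ ln(1 − 2P − Q) − ¼ ln(1 − 2Q).
1 − 2P − Q = 0.679286, giving −½ ln(0.679286) = 0.193357.
1 − 2Q = 0.82628, giving −¼ ln(0.82628) = 0.047705.
d = 0.193357 + 0.047705 = 0.241062.

0.241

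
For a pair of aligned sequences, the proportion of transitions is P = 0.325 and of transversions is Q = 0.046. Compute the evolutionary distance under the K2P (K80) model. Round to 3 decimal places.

Under the Kimura two-parameter model, d = −½ ln(1 − 2P − Q) − ¼ ln(1 − 2Q).
1 − 2P − Q = 0.304, giving −½ ln(0.304) = 0.595364.
1 − 2Q = 0.908, giving −¼ ln(0.908) = 0.024128.
d = 0.595364 + 0.024128 = 0.619492.

0.619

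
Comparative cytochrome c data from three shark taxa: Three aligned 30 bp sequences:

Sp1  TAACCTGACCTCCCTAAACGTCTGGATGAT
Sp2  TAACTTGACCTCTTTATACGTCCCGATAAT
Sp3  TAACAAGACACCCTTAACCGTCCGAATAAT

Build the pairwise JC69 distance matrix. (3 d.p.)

d(Sp1,Sp2) = 0.280, d(Sp1,Sp3) = 0.383, d(Sp2,Sp3) = 0.383

Sp1–Sp2: 7/30 sites differ → p ≈ 0.233333, d = −0.75 ln(1 − 0.311111) = 0.279506 ≈ 0.280.
Sp1–Sp3: 9/30 sites differ → p = 0.3, d = −0.75 ln(1 − 0.4) = 0.383119 ≈ 0.383.
Sp2–Sp3: 9/30 sites differ → p = 0.3, d = −0.75 ln(1 − 0.4) = 0.383119 ≈ 0.383.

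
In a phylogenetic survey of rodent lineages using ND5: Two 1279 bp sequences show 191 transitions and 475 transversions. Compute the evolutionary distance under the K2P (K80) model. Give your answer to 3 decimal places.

P = 191/1279 ≈ 0.149335 and Q = 475/1279 ≈ 0.371384.
Under the Kimura two-parameter model, d = −½ ln(1 − 2P − Q) − ¼ ln(1 − 2Q).
1 − 2P − Q = 0.329946, giving −½ ln(0.329946) = 0.554413.
1 − 2Q = 0.257232, giving −¼ ln(0.257232) = 0.339444.
d = 0.554413 + 0.339444 = 0.893857.

0.894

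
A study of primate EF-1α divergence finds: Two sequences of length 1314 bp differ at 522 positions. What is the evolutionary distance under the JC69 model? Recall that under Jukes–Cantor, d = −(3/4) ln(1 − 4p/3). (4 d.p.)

0.5658

p = 522/1314 ≈ 0.39726.
d = −(3/4) ln(1 − 4p/3) = −0.75 ln(1 − 0.52968) = −0.75 ln(0.47032)
  = −0.75 × (-0.754342) = 0.565757 substitutions/site.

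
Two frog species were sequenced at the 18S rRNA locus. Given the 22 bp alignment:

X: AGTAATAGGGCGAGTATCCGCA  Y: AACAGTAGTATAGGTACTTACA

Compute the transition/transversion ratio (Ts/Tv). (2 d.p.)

Transitions are A↔G and C↔T; transversions are all other mismatches.
Transitions: 11. Transversions: 1.
R = 11/1 = 11.00.

11.00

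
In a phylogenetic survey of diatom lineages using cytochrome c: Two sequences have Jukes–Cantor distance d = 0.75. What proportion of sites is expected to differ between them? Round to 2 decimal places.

0.47

p = (3/4)(1 − e^(−4d/3)) = 0.75 × (1 − e^(-1)) = 0.75 × (1 − 0.367879) = 0.474091.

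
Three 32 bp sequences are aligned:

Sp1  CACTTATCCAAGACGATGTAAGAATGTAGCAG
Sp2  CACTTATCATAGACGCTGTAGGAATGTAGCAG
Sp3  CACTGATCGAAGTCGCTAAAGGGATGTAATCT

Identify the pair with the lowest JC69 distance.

Sp1 and Sp2

Sp1–Sp2: 4/32 differ, p = 0.125, d = 0.137.
Sp1–Sp3: 12/32 differ, p = 0.375, d = 0.520.
Sp2–Sp3: 11/32 differ, p = 0.344, d = 0.460.
The smallest distance is between Sp1 and Sp2.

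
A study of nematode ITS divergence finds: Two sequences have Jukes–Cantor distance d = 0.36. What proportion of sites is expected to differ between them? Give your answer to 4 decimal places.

0.2859

p = (3/4)(1 − e^(−4d/3)) = 0.75 × (1 − e^(-0.48)) = 0.75 × (1 − 0.618783) = 0.285913.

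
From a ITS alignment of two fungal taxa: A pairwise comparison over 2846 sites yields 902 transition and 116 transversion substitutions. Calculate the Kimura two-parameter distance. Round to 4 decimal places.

P = 902/2846 ≈ 0.316936 and Q = 116/2846 ≈ 0.040759.
Under the Kimura two-parameter model, d = −½ ln(1 − 2P − Q) − ¼ ln(1 − 2Q).
1 − 2P − Q = 0.325369, giving −½ ln(0.325369) = 0.561398.
1 − 2Q = 0.918482, giving −¼ ln(0.918482) = 0.021258.
d = 0.561398 + 0.021258 = 0.582656.

0.5827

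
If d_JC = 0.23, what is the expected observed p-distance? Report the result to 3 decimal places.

0.198

p = (3/4)(1 − e^(−4d/3)) = 0.75 × (1 − e^(-0.306667)) = 0.75 × (1 − 0.735896) = 0.198078.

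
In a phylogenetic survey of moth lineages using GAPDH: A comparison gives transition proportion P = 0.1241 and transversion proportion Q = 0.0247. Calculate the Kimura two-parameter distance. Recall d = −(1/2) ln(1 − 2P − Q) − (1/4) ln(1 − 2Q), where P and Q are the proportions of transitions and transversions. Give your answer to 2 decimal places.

0.17

Under the Kimura two-parameter model, d = −½ ln(1 − 2P − Q) − ¼ ln(1 − 2Q).
1 − 2P − Q = 0.7271, giving −½ ln(0.7271) = 0.159346.
1 − 2Q = 0.9506, giving −¼ ln(0.9506) = 0.012665.
d = 0.159346 + 0.012665 = 0.172011.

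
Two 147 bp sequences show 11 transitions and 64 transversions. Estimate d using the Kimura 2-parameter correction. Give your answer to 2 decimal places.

0.95

P = 11/147 ≈ 0.07483 and Q = 64/147 ≈ 0.435374.
Under the Kimura two-parameter model, d = −½ ln(1 − 2P − Q) − ¼ ln(1 − 2Q).
1 − 2P − Q = 0.414966, giving −½ ln(0.414966) = 0.439779.
1 − 2Q = 0.129252, giving −¼ ln(0.129252) = 0.511498.
d = 0.439779 + 0.511498 = 0.951277.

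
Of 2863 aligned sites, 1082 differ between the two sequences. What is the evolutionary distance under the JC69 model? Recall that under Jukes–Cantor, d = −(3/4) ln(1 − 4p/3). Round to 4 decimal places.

0.5257

p = 1082/2863 ≈ 0.377925.
d = −(3/4) ln(1 − 4p/3) = −0.75 ln(1 − 0.5039) = −0.75 ln(0.4961)
  = −0.75 × (-0.700978) = 0.525734 substitutions/site.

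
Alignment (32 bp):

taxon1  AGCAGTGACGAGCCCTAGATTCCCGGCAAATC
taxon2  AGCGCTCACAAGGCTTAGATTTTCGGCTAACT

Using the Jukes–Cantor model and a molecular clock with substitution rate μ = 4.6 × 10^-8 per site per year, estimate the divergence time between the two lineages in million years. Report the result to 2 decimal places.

The sequences differ at 11 of 32 sites, so p = 11/32 = 0.34375.
d = −(3/4) ln(1 − 4p/3) = −0.75 ln(1 − 0.458333) = −0.75 ln(0.541667)
  = −0.75 × (-0.613104) = 0.459828 substitutions/site.
Under a molecular clock d = 2μt, so t = d/(2μ) = 0.459828 / (2 × 4.6 × 10^-8) = 5.00 million years.

5.00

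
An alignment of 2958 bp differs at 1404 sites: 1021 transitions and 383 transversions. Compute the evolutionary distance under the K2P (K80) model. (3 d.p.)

0.932

P = 1021/2958 ≈ 0.345166 and Q = 383/2958 ≈ 0.129479.
Under the Kimura two-parameter model, d = −½ ln(1 − 2P − Q) − ¼ ln(1 − 2Q).
1 − 2P − Q = 0.180189, giving −½ ln(0.180189) = 0.856874.
1 − 2Q = 0.741042, giving −¼ ln(0.741042) = 0.074924.
d = 0.856874 + 0.074924 = 0.931798.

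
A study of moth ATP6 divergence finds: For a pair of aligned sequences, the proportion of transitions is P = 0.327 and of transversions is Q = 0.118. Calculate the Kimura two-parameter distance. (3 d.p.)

Under the Kimura two-parameter model, d = −½ ln(1 − 2P − Q) − ¼ ln(1 − 2Q).
1 − 2P − Q = 0.228, giving −½ ln(0.228) = 0.739205.
1 − 2Q = 0.764, giving −¼ ln(0.764) = 0.067297.
d = 0.739205 + 0.067297 = 0.806502.

0.807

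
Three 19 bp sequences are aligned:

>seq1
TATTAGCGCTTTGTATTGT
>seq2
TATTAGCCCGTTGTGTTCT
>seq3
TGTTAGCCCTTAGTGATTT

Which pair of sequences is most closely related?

seq1 and seq2

seq1–seq2: 4/19 differ, p = 0.211, d = 0.247.
seq1–seq3: 6/19 differ, p = 0.316, d = 0.410.
seq2–seq3: 5/19 differ, p = 0.263, d = 0.324.
The smallest distance is between seq1 and seq2.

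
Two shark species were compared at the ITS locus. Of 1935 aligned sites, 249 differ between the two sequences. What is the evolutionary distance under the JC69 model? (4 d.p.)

0.1412

p = 249/1935 ≈ 0.128682.
d = −(3/4) ln(1 − 4p/3) = −0.75 ln(1 − 0.171576) = −0.75 ln(0.828424)
  = −0.75 × (-0.188230) = 0.141173 substitutions/site.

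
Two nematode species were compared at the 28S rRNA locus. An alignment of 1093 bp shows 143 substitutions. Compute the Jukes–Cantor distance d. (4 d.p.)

0.1438

p = 143/1093 ≈ 0.130833.
d = −(3/4) ln(1 − 4p/3) = −0.75 ln(1 − 0.174444) = −0.75 ln(0.825556)
  = −0.75 × (-0.191698) = 0.143774 substitutions/site.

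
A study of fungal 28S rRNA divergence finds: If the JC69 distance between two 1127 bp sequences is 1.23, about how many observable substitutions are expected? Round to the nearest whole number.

681

Invert JC69: p = (3/4)(1 − e^(−4d/3)) = 0.75 × (1 − e^(-1.64)) = 0.75 × (1 − 0.193980) = 0.604515.
Expected differing sites = pL ≈ 0.604515 × 1127 = 681.288405 ≈ 681.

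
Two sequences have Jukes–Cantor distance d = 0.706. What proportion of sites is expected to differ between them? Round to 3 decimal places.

0.457

p = (3/4)(1 − e^(−4d/3)) = 0.75 × (1 − e^(-0.941333)) = 0.75 × (1 − 0.390107) = 0.457420.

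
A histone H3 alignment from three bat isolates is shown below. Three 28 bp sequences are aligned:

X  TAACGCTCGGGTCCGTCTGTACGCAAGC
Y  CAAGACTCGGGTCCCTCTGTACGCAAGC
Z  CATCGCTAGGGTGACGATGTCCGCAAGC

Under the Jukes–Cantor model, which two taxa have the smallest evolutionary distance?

X–Y: 4/28 differ, p = 0.143, d = 0.158.
X–Z: 9/28 differ, p = 0.321, d = 0.420.
Y–Z: 9/28 differ, p = 0.321, d = 0.420.
The smallest distance is between X and Y.

X and Y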